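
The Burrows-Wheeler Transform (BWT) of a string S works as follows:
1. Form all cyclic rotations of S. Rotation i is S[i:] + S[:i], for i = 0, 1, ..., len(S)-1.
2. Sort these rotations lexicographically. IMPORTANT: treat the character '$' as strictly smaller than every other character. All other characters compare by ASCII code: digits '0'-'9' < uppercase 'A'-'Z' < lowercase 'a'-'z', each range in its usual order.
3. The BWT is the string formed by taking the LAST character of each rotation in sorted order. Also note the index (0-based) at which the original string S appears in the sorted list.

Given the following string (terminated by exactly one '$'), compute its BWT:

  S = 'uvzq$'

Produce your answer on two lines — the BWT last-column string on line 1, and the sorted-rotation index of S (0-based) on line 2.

Answer: qz$uv
2

Derivation:
All 5 rotations (rotation i = S[i:]+S[:i]):
  rot[0] = uvzq$
  rot[1] = vzq$u
  rot[2] = zq$uv
  rot[3] = q$uvz
  rot[4] = $uvzq
Sorted (with $ < everything):
  sorted[0] = $uvzq  (last char: 'q')
  sorted[1] = q$uvz  (last char: 'z')
  sorted[2] = uvzq$  (last char: '$')
  sorted[3] = vzq$u  (last char: 'u')
  sorted[4] = zq$uv  (last char: 'v')
Last column: qz$uv
Original string S is at sorted index 2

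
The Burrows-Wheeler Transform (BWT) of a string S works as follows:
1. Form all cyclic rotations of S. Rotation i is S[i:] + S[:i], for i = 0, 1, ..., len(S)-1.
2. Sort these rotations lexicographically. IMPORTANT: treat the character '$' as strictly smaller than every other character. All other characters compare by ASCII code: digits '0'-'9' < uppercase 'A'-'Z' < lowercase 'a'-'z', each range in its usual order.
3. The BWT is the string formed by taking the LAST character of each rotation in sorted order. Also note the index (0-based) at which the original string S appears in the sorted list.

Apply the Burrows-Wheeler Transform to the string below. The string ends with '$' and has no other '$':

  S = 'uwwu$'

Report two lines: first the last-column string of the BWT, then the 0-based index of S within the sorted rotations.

Answer: uw$wu
2

Derivation:
All 5 rotations (rotation i = S[i:]+S[:i]):
  rot[0] = uwwu$
  rot[1] = wwu$u
  rot[2] = wu$uw
  rot[3] = u$uww
  rot[4] = $uwwu
Sorted (with $ < everything):
  sorted[0] = $uwwu  (last char: 'u')
  sorted[1] = u$uww  (last char: 'w')
  sorted[2] = uwwu$  (last char: '$')
  sorted[3] = wu$uw  (last char: 'w')
  sorted[4] = wwu$u  (last char: 'u')
Last column: uw$wu
Original string S is at sorted index 2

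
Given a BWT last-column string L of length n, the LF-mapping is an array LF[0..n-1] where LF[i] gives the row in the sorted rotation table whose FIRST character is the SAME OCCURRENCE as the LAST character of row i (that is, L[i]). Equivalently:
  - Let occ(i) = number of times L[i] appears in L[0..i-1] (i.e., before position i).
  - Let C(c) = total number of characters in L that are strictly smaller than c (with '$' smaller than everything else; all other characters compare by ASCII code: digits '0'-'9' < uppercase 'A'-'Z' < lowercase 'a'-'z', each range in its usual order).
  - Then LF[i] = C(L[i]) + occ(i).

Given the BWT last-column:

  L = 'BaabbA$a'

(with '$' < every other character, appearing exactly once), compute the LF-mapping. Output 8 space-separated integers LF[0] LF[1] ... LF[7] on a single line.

Char counts: '$':1, 'A':1, 'B':1, 'a':3, 'b':2
C (first-col start): C('$')=0, C('A')=1, C('B')=2, C('a')=3, C('b')=6
L[0]='B': occ=0, LF[0]=C('B')+0=2+0=2
L[1]='a': occ=0, LF[1]=C('a')+0=3+0=3
L[2]='a': occ=1, LF[2]=C('a')+1=3+1=4
L[3]='b': occ=0, LF[3]=C('b')+0=6+0=6
L[4]='b': occ=1, LF[4]=C('b')+1=6+1=7
L[5]='A': occ=0, LF[5]=C('A')+0=1+0=1
L[6]='$': occ=0, LF[6]=C('$')+0=0+0=0
L[7]='a': occ=2, LF[7]=C('a')+2=3+2=5

Answer: 2 3 4 6 7 1 0 5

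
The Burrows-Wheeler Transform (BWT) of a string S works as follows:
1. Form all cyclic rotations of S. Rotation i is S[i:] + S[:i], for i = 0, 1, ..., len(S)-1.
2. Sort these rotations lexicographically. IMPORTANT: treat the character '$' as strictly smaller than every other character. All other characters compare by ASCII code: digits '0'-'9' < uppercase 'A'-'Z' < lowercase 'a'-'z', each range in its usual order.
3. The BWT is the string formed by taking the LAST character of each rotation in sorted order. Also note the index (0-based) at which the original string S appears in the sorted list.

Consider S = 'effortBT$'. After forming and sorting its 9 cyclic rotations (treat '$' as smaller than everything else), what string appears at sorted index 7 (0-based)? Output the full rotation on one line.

Answer: rtBT$effo

Derivation:
All 9 rotations (rotation i = S[i:]+S[:i]):
  rot[0] = effortBT$
  rot[1] = ffortBT$e
  rot[2] = fortBT$ef
  rot[3] = ortBT$eff
  rot[4] = rtBT$effo
  rot[5] = tBT$effor
  rot[6] = BT$effort
  rot[7] = T$effortB
  rot[8] = $effortBT
Sorted (with $ < everything):
  sorted[0] = $effortBT
  sorted[1] = BT$effort
  sorted[2] = T$effortB
  sorted[3] = effortBT$
  sorted[4] = ffortBT$e
  sorted[5] = fortBT$ef
  sorted[6] = ortBT$eff
  sorted[7] = rtBT$effo
  sorted[8] = tBT$effor
sorted[7] = rtBT$effo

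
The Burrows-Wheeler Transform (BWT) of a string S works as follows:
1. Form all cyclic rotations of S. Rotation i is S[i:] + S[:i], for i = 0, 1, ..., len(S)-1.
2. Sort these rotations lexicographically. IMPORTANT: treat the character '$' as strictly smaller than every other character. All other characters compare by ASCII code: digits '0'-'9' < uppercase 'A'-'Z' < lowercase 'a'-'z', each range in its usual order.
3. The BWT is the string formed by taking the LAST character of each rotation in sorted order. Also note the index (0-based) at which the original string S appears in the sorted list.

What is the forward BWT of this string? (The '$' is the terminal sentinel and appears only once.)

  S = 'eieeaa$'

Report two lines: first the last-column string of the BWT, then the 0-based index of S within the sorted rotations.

All 7 rotations (rotation i = S[i:]+S[:i]):
  rot[0] = eieeaa$
  rot[1] = ieeaa$e
  rot[2] = eeaa$ei
  rot[3] = eaa$eie
  rot[4] = aa$eiee
  rot[5] = a$eieea
  rot[6] = $eieeaa
Sorted (with $ < everything):
  sorted[0] = $eieeaa  (last char: 'a')
  sorted[1] = a$eieea  (last char: 'a')
  sorted[2] = aa$eiee  (last char: 'e')
  sorted[3] = eaa$eie  (last char: 'e')
  sorted[4] = eeaa$ei  (last char: 'i')
  sorted[5] = eieeaa$  (last char: '$')
  sorted[6] = ieeaa$e  (last char: 'e')
Last column: aaeei$e
Original string S is at sorted index 5

Answer: aaeei$e
5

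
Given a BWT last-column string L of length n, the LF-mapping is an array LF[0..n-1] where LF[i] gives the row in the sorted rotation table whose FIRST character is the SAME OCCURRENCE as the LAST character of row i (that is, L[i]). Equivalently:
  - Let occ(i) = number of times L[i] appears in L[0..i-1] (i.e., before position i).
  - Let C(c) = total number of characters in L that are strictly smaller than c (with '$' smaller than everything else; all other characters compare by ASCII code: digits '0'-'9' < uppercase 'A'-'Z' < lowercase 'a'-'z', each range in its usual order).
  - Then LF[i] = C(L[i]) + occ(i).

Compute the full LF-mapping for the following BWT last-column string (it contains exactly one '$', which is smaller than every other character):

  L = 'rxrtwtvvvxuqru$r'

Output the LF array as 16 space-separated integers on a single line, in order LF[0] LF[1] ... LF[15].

Char counts: '$':1, 'q':1, 'r':4, 't':2, 'u':2, 'v':3, 'w':1, 'x':2
C (first-col start): C('$')=0, C('q')=1, C('r')=2, C('t')=6, C('u')=8, C('v')=10, C('w')=13, C('x')=14
L[0]='r': occ=0, LF[0]=C('r')+0=2+0=2
L[1]='x': occ=0, LF[1]=C('x')+0=14+0=14
L[2]='r': occ=1, LF[2]=C('r')+1=2+1=3
L[3]='t': occ=0, LF[3]=C('t')+0=6+0=6
L[4]='w': occ=0, LF[4]=C('w')+0=13+0=13
L[5]='t': occ=1, LF[5]=C('t')+1=6+1=7
L[6]='v': occ=0, LF[6]=C('v')+0=10+0=10
L[7]='v': occ=1, LF[7]=C('v')+1=10+1=11
L[8]='v': occ=2, LF[8]=C('v')+2=10+2=12
L[9]='x': occ=1, LF[9]=C('x')+1=14+1=15
L[10]='u': occ=0, LF[10]=C('u')+0=8+0=8
L[11]='q': occ=0, LF[11]=C('q')+0=1+0=1
L[12]='r': occ=2, LF[12]=C('r')+2=2+2=4
L[13]='u': occ=1, LF[13]=C('u')+1=8+1=9
L[14]='$': occ=0, LF[14]=C('$')+0=0+0=0
L[15]='r': occ=3, LF[15]=C('r')+3=2+3=5

Answer: 2 14 3 6 13 7 10 11 12 15 8 1 4 9 0 5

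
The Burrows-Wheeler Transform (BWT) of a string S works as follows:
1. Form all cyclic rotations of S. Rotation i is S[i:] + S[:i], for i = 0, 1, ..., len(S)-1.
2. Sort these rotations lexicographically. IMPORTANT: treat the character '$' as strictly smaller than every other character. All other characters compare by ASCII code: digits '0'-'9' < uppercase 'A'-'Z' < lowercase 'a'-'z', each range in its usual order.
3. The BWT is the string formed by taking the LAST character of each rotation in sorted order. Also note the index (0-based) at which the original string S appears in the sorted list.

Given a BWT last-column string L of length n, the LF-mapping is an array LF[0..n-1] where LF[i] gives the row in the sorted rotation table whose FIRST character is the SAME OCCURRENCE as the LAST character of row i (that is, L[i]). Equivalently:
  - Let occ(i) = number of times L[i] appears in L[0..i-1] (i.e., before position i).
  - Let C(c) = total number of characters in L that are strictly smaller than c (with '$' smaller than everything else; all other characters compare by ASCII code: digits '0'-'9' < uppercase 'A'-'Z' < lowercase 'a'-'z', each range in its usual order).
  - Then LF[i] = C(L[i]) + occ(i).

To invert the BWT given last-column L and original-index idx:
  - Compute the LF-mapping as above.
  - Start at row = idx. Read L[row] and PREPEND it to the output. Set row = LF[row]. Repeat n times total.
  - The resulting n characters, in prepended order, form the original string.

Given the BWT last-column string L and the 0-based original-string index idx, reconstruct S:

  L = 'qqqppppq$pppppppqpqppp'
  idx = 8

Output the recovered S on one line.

Answer: ppqpppppqpppqqpppppqq$

Derivation:
LF mapping: 16 17 18 1 2 3 4 19 0 5 6 7 8 9 10 11 20 12 21 13 14 15
Walk LF starting at row 8, prepending L[row]:
  step 1: row=8, L[8]='$', prepend. Next row=LF[8]=0
  step 2: row=0, L[0]='q', prepend. Next row=LF[0]=16
  step 3: row=16, L[16]='q', prepend. Next row=LF[16]=20
  step 4: row=20, L[20]='p', prepend. Next row=LF[20]=14
  step 5: row=14, L[14]='p', prepend. Next row=LF[14]=10
  step 6: row=10, L[10]='p', prepend. Next row=LF[10]=6
  step 7: row=6, L[6]='p', prepend. Next row=LF[6]=4
  step 8: row=4, L[4]='p', prepend. Next row=LF[4]=2
  step 9: row=2, L[2]='q', prepend. Next row=LF[2]=18
  step 10: row=18, L[18]='q', prepend. Next row=LF[18]=21
  step 11: row=21, L[21]='p', prepend. Next row=LF[21]=15
  step 12: row=15, L[15]='p', prepend. Next row=LF[15]=11
  step 13: row=11, L[11]='p', prepend. Next row=LF[11]=7
  step 14: row=7, L[7]='q', prepend. Next row=LF[7]=19
  step 15: row=19, L[19]='p', prepend. Next row=LF[19]=13
  step 16: row=13, L[13]='p', prepend. Next row=LF[13]=9
  step 17: row=9, L[9]='p', prepend. Next row=LF[9]=5
  step 18: row=5, L[5]='p', prepend. Next row=LF[5]=3
  step 19: row=3, L[3]='p', prepend. Next row=LF[3]=1
  step 20: row=1, L[1]='q', prepend. Next row=LF[1]=17
  step 21: row=17, L[17]='p', prepend. Next row=LF[17]=12
  step 22: row=12, L[12]='p', prepend. Next row=LF[12]=8
Reversed output: ppqpppppqpppqqpppppqq$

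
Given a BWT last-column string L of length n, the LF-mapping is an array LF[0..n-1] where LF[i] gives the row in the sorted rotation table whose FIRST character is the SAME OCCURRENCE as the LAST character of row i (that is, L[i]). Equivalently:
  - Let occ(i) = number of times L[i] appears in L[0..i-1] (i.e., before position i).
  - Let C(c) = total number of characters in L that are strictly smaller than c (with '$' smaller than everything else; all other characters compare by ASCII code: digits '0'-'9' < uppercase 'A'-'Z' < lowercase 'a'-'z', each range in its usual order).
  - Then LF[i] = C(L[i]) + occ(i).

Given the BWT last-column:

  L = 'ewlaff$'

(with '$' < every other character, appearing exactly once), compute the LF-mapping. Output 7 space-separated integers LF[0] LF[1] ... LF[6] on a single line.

Char counts: '$':1, 'a':1, 'e':1, 'f':2, 'l':1, 'w':1
C (first-col start): C('$')=0, C('a')=1, C('e')=2, C('f')=3, C('l')=5, C('w')=6
L[0]='e': occ=0, LF[0]=C('e')+0=2+0=2
L[1]='w': occ=0, LF[1]=C('w')+0=6+0=6
L[2]='l': occ=0, LF[2]=C('l')+0=5+0=5
L[3]='a': occ=0, LF[3]=C('a')+0=1+0=1
L[4]='f': occ=0, LF[4]=C('f')+0=3+0=3
L[5]='f': occ=1, LF[5]=C('f')+1=3+1=4
L[6]='$': occ=0, LF[6]=C('$')+0=0+0=0

Answer: 2 6 5 1 3 4 0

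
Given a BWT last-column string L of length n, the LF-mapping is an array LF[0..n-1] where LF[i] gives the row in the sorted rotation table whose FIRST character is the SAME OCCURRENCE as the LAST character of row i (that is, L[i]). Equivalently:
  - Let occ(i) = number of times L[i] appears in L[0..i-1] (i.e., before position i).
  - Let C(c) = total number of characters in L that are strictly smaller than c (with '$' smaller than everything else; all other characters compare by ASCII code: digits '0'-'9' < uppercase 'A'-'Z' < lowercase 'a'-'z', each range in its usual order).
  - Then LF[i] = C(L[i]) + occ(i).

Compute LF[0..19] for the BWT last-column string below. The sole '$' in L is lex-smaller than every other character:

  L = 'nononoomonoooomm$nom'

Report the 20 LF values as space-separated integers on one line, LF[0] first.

Answer: 5 10 6 11 7 12 13 1 14 8 15 16 17 18 2 3 0 9 19 4

Derivation:
Char counts: '$':1, 'm':4, 'n':5, 'o':10
C (first-col start): C('$')=0, C('m')=1, C('n')=5, C('o')=10
L[0]='n': occ=0, LF[0]=C('n')+0=5+0=5
L[1]='o': occ=0, LF[1]=C('o')+0=10+0=10
L[2]='n': occ=1, LF[2]=C('n')+1=5+1=6
L[3]='o': occ=1, LF[3]=C('o')+1=10+1=11
L[4]='n': occ=2, LF[4]=C('n')+2=5+2=7
L[5]='o': occ=2, LF[5]=C('o')+2=10+2=12
L[6]='o': occ=3, LF[6]=C('o')+3=10+3=13
L[7]='m': occ=0, LF[7]=C('m')+0=1+0=1
L[8]='o': occ=4, LF[8]=C('o')+4=10+4=14
L[9]='n': occ=3, LF[9]=C('n')+3=5+3=8
L[10]='o': occ=5, LF[10]=C('o')+5=10+5=15
L[11]='o': occ=6, LF[11]=C('o')+6=10+6=16
L[12]='o': occ=7, LF[12]=C('o')+7=10+7=17
L[13]='o': occ=8, LF[13]=C('o')+8=10+8=18
L[14]='m': occ=1, LF[14]=C('m')+1=1+1=2
L[15]='m': occ=2, LF[15]=C('m')+2=1+2=3
L[16]='$': occ=0, LF[16]=C('$')+0=0+0=0
L[17]='n': occ=4, LF[17]=C('n')+4=5+4=9
L[18]='o': occ=9, LF[18]=C('o')+9=10+9=19
L[19]='m': occ=3, LF[19]=C('m')+3=1+3=4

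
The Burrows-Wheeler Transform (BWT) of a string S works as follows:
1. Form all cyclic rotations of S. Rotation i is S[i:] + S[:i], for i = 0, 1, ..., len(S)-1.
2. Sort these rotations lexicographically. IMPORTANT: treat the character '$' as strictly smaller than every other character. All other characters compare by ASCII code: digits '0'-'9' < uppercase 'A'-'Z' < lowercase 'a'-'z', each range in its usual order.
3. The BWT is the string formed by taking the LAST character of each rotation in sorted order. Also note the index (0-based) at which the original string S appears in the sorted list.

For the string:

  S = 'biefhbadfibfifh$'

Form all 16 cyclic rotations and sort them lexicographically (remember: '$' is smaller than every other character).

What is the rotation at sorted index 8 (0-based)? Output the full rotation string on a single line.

All 16 rotations (rotation i = S[i:]+S[:i]):
  rot[0] = biefhbadfibfifh$
  rot[1] = iefhbadfibfifh$b
  rot[2] = efhbadfibfifh$bi
  rot[3] = fhbadfibfifh$bie
  rot[4] = hbadfibfifh$bief
  rot[5] = badfibfifh$biefh
  rot[6] = adfibfifh$biefhb
  rot[7] = dfibfifh$biefhba
  rot[8] = fibfifh$biefhbad
  rot[9] = ibfifh$biefhbadf
  rot[10] = bfifh$biefhbadfi
  rot[11] = fifh$biefhbadfib
  rot[12] = ifh$biefhbadfibf
  rot[13] = fh$biefhbadfibfi
  rot[14] = h$biefhbadfibfif
  rot[15] = $biefhbadfibfifh
Sorted (with $ < everything):
  sorted[0] = $biefhbadfibfifh
  sorted[1] = adfibfifh$biefhb
  sorted[2] = badfibfifh$biefh
  sorted[3] = bfifh$biefhbadfi
  sorted[4] = biefhbadfibfifh$
  sorted[5] = dfibfifh$biefhba
  sorted[6] = efhbadfibfifh$bi
  sorted[7] = fh$biefhbadfibfi
  sorted[8] = fhbadfibfifh$bie
  sorted[9] = fibfifh$biefhbad
  sorted[10] = fifh$biefhbadfib
  sorted[11] = h$biefhbadfibfif
  sorted[12] = hbadfibfifh$bief
  sorted[13] = ibfifh$biefhbadf
  sorted[14] = iefhbadfibfifh$b
  sorted[15] = ifh$biefhbadfibf
sorted[8] = fhbadfibfifh$bie

Answer: fhbadfibfifh$bie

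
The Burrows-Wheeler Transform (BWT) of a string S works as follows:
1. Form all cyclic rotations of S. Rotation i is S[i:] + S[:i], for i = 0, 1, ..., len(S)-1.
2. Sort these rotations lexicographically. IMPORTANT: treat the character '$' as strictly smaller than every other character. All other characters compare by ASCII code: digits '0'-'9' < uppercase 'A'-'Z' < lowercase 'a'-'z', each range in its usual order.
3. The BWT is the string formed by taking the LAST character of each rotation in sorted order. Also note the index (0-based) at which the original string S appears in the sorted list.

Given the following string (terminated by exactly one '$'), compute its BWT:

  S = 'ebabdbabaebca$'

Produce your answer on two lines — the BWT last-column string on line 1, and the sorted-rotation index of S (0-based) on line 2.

Answer: acbbbdeaeabb$a
12

Derivation:
All 14 rotations (rotation i = S[i:]+S[:i]):
  rot[0] = ebabdbabaebca$
  rot[1] = babdbabaebca$e
  rot[2] = abdbabaebca$eb
  rot[3] = bdbabaebca$eba
  rot[4] = dbabaebca$ebab
  rot[5] = babaebca$ebabd
  rot[6] = abaebca$ebabdb
  rot[7] = baebca$ebabdba
  rot[8] = aebca$ebabdbab
  rot[9] = ebca$ebabdbaba
  rot[10] = bca$ebabdbabae
  rot[11] = ca$ebabdbabaeb
  rot[12] = a$ebabdbabaebc
  rot[13] = $ebabdbabaebca
Sorted (with $ < everything):
  sorted[0] = $ebabdbabaebca  (last char: 'a')
  sorted[1] = a$ebabdbabaebc  (last char: 'c')
  sorted[2] = abaebca$ebabdb  (last char: 'b')
  sorted[3] = abdbabaebca$eb  (last char: 'b')
  sorted[4] = aebca$ebabdbab  (last char: 'b')
  sorted[5] = babaebca$ebabd  (last char: 'd')
  sorted[6] = babdbabaebca$e  (last char: 'e')
  sorted[7] = baebca$ebabdba  (last char: 'a')
  sorted[8] = bca$ebabdbabae  (last char: 'e')
  sorted[9] = bdbabaebca$eba  (last char: 'a')
  sorted[10] = ca$ebabdbabaeb  (last char: 'b')
  sorted[11] = dbabaebca$ebab  (last char: 'b')
  sorted[12] = ebabdbabaebca$  (last char: '$')
  sorted[13] = ebca$ebabdbaba  (last char: 'a')
Last column: acbbbdeaeabb$a
Original string S is at sorted index 12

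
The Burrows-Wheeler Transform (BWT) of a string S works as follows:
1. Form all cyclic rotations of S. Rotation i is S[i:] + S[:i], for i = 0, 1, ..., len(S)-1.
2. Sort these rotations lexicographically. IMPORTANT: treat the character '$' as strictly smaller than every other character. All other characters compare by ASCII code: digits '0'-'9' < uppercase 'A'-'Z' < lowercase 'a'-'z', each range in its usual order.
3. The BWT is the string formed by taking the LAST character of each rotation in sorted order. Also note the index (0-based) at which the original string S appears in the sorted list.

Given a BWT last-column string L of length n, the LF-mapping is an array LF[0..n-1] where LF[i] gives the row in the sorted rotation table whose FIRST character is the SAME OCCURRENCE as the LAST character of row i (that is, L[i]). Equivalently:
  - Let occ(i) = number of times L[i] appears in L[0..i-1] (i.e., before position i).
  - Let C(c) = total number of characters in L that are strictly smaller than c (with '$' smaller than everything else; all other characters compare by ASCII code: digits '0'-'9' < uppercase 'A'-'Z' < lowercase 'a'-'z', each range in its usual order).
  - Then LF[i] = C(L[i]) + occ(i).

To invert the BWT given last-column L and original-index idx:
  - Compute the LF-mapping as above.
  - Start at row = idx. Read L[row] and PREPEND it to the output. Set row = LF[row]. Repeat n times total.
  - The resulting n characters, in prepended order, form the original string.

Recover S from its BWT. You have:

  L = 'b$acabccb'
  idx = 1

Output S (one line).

Answer: aabbcccb$

Derivation:
LF mapping: 3 0 1 6 2 4 7 8 5
Walk LF starting at row 1, prepending L[row]:
  step 1: row=1, L[1]='$', prepend. Next row=LF[1]=0
  step 2: row=0, L[0]='b', prepend. Next row=LF[0]=3
  step 3: row=3, L[3]='c', prepend. Next row=LF[3]=6
  step 4: row=6, L[6]='c', prepend. Next row=LF[6]=7
  step 5: row=7, L[7]='c', prepend. Next row=LF[7]=8
  step 6: row=8, L[8]='b', prepend. Next row=LF[8]=5
  step 7: row=5, L[5]='b', prepend. Next row=LF[5]=4
  step 8: row=4, L[4]='a', prepend. Next row=LF[4]=2
  step 9: row=2, L[2]='a', prepend. Next row=LF[2]=1
Reversed output: aabbcccb$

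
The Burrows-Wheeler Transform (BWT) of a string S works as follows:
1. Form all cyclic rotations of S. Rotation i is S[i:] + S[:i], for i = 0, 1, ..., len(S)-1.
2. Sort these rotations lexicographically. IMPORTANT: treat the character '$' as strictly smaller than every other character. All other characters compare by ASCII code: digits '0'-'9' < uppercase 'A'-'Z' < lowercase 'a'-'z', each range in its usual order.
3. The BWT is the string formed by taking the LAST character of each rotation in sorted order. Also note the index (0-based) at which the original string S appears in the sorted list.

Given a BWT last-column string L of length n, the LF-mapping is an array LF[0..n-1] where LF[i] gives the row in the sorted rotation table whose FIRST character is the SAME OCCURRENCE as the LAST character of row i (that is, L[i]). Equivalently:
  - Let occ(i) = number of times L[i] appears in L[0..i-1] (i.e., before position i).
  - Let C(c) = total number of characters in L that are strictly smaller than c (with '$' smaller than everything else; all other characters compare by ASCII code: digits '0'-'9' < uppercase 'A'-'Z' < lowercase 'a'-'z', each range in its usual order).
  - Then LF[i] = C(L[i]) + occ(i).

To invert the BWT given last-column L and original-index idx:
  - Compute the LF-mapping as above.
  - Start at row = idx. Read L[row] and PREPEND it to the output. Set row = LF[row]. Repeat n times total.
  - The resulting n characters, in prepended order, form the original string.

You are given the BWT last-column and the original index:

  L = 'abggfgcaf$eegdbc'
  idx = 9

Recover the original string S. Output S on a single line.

Answer: efefbgccggadgba$

Derivation:
LF mapping: 1 3 12 13 10 14 5 2 11 0 8 9 15 7 4 6
Walk LF starting at row 9, prepending L[row]:
  step 1: row=9, L[9]='$', prepend. Next row=LF[9]=0
  step 2: row=0, L[0]='a', prepend. Next row=LF[0]=1
  step 3: row=1, L[1]='b', prepend. Next row=LF[1]=3
  step 4: row=3, L[3]='g', prepend. Next row=LF[3]=13
  step 5: row=13, L[13]='d', prepend. Next row=LF[13]=7
  step 6: row=7, L[7]='a', prepend. Next row=LF[7]=2
  step 7: row=2, L[2]='g', prepend. Next row=LF[2]=12
  step 8: row=12, L[12]='g', prepend. Next row=LF[12]=15
  step 9: row=15, L[15]='c', prepend. Next row=LF[15]=6
  step 10: row=6, L[6]='c', prepend. Next row=LF[6]=5
  step 11: row=5, L[5]='g', prepend. Next row=LF[5]=14
  step 12: row=14, L[14]='b', prepend. Next row=LF[14]=4
  step 13: row=4, L[4]='f', prepend. Next row=LF[4]=10
  step 14: row=10, L[10]='e', prepend. Next row=LF[10]=8
  step 15: row=8, L[8]='f', prepend. Next row=LF[8]=11
  step 16: row=11, L[11]='e', prepend. Next row=LF[11]=9
Reversed output: efefbgccggadgba$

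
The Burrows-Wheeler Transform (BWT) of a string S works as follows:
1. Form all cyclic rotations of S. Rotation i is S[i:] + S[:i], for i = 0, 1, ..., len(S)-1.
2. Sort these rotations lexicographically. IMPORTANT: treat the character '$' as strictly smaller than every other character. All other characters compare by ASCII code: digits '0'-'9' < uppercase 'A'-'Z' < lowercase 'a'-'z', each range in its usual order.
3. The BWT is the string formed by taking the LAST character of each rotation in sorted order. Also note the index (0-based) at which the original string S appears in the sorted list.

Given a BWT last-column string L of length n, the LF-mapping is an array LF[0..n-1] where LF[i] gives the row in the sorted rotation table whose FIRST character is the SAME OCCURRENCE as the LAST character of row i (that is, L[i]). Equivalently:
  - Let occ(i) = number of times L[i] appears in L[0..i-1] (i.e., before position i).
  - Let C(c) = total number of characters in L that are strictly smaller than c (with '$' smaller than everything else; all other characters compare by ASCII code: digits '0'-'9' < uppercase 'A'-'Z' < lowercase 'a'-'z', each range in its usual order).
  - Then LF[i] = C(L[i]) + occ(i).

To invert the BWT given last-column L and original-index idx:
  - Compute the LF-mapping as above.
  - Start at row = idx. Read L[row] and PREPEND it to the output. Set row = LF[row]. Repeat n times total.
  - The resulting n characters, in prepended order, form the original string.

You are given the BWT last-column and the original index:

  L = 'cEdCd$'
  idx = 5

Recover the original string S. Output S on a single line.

Answer: ddECc$

Derivation:
LF mapping: 3 2 4 1 5 0
Walk LF starting at row 5, prepending L[row]:
  step 1: row=5, L[5]='$', prepend. Next row=LF[5]=0
  step 2: row=0, L[0]='c', prepend. Next row=LF[0]=3
  step 3: row=3, L[3]='C', prepend. Next row=LF[3]=1
  step 4: row=1, L[1]='E', prepend. Next row=LF[1]=2
  step 5: row=2, L[2]='d', prepend. Next row=LF[2]=4
  step 6: row=4, L[4]='d', prepend. Next row=LF[4]=5
Reversed output: ddECc$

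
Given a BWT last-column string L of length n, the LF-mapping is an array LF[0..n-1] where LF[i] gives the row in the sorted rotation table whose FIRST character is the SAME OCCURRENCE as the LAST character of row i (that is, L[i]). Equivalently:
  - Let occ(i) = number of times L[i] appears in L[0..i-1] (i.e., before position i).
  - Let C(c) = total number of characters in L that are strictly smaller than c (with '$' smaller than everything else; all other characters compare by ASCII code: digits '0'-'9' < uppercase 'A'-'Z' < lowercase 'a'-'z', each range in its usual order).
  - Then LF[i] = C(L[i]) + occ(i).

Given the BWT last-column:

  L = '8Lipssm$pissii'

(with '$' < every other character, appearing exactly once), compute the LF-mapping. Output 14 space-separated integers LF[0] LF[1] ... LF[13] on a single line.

Answer: 1 2 3 8 10 11 7 0 9 4 12 13 5 6

Derivation:
Char counts: '$':1, '8':1, 'L':1, 'i':4, 'm':1, 'p':2, 's':4
C (first-col start): C('$')=0, C('8')=1, C('L')=2, C('i')=3, C('m')=7, C('p')=8, C('s')=10
L[0]='8': occ=0, LF[0]=C('8')+0=1+0=1
L[1]='L': occ=0, LF[1]=C('L')+0=2+0=2
L[2]='i': occ=0, LF[2]=C('i')+0=3+0=3
L[3]='p': occ=0, LF[3]=C('p')+0=8+0=8
L[4]='s': occ=0, LF[4]=C('s')+0=10+0=10
L[5]='s': occ=1, LF[5]=C('s')+1=10+1=11
L[6]='m': occ=0, LF[6]=C('m')+0=7+0=7
L[7]='$': occ=0, LF[7]=C('$')+0=0+0=0
L[8]='p': occ=1, LF[8]=C('p')+1=8+1=9
L[9]='i': occ=1, LF[9]=C('i')+1=3+1=4
L[10]='s': occ=2, LF[10]=C('s')+2=10+2=12
L[11]='s': occ=3, LF[11]=C('s')+3=10+3=13
L[12]='i': occ=2, LF[12]=C('i')+2=3+2=5
L[13]='i': occ=3, LF[13]=C('i')+3=3+3=6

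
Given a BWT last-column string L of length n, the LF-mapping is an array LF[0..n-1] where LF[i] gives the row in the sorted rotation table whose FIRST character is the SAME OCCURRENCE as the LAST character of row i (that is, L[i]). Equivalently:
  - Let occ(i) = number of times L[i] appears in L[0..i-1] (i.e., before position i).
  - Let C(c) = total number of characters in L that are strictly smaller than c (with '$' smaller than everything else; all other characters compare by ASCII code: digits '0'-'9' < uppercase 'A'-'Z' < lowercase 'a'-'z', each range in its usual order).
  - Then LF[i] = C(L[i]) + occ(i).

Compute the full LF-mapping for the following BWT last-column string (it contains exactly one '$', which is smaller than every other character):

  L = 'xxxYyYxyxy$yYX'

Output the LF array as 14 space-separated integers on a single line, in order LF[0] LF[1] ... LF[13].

Answer: 5 6 7 2 10 3 8 11 9 12 0 13 4 1

Derivation:
Char counts: '$':1, 'X':1, 'Y':3, 'x':5, 'y':4
C (first-col start): C('$')=0, C('X')=1, C('Y')=2, C('x')=5, C('y')=10
L[0]='x': occ=0, LF[0]=C('x')+0=5+0=5
L[1]='x': occ=1, LF[1]=C('x')+1=5+1=6
L[2]='x': occ=2, LF[2]=C('x')+2=5+2=7
L[3]='Y': occ=0, LF[3]=C('Y')+0=2+0=2
L[4]='y': occ=0, LF[4]=C('y')+0=10+0=10
L[5]='Y': occ=1, LF[5]=C('Y')+1=2+1=3
L[6]='x': occ=3, LF[6]=C('x')+3=5+3=8
L[7]='y': occ=1, LF[7]=C('y')+1=10+1=11
L[8]='x': occ=4, LF[8]=C('x')+4=5+4=9
L[9]='y': occ=2, LF[9]=C('y')+2=10+2=12
L[10]='$': occ=0, LF[10]=C('$')+0=0+0=0
L[11]='y': occ=3, LF[11]=C('y')+3=10+3=13
L[12]='Y': occ=2, LF[12]=C('Y')+2=2+2=4
L[13]='X': occ=0, LF[13]=C('X')+0=1+0=1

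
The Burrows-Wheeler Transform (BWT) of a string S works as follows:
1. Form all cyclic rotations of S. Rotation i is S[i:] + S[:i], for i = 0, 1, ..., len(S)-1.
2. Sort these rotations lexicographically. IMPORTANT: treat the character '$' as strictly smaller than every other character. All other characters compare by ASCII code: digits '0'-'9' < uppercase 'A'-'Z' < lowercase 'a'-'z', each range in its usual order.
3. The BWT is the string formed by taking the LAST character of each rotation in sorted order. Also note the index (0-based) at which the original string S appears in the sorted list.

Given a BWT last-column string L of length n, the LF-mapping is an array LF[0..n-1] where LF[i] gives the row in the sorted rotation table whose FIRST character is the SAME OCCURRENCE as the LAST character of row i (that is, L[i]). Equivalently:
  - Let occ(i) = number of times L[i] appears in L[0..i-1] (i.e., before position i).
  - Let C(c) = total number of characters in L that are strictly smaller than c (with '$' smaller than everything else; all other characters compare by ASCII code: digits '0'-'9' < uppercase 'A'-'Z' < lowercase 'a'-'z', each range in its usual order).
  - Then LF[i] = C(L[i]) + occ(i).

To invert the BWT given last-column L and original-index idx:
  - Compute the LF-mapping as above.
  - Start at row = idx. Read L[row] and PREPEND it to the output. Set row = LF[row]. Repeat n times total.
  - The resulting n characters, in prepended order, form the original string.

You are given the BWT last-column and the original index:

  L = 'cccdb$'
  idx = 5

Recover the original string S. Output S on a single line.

Answer: dcbcc$

Derivation:
LF mapping: 2 3 4 5 1 0
Walk LF starting at row 5, prepending L[row]:
  step 1: row=5, L[5]='$', prepend. Next row=LF[5]=0
  step 2: row=0, L[0]='c', prepend. Next row=LF[0]=2
  step 3: row=2, L[2]='c', prepend. Next row=LF[2]=4
  step 4: row=4, L[4]='b', prepend. Next row=LF[4]=1
  step 5: row=1, L[1]='c', prepend. Next row=LF[1]=3
  step 6: row=3, L[3]='d', prepend. Next row=LF[3]=5
Reversed output: dcbcc$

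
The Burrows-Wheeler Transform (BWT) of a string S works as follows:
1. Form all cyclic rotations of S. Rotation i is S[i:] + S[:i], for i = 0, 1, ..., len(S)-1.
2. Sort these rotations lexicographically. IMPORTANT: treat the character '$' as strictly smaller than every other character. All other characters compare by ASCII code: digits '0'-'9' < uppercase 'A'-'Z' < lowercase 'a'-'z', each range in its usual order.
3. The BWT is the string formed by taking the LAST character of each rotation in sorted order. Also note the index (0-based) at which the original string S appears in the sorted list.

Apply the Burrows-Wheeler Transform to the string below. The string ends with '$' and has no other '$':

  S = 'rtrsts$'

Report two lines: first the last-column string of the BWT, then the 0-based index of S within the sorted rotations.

All 7 rotations (rotation i = S[i:]+S[:i]):
  rot[0] = rtrsts$
  rot[1] = trsts$r
  rot[2] = rsts$rt
  rot[3] = sts$rtr
  rot[4] = ts$rtrs
  rot[5] = s$rtrst
  rot[6] = $rtrsts
Sorted (with $ < everything):
  sorted[0] = $rtrsts  (last char: 's')
  sorted[1] = rsts$rt  (last char: 't')
  sorted[2] = rtrsts$  (last char: '$')
  sorted[3] = s$rtrst  (last char: 't')
  sorted[4] = sts$rtr  (last char: 'r')
  sorted[5] = trsts$r  (last char: 'r')
  sorted[6] = ts$rtrs  (last char: 's')
Last column: st$trrs
Original string S is at sorted index 2

Answer: st$trrs
2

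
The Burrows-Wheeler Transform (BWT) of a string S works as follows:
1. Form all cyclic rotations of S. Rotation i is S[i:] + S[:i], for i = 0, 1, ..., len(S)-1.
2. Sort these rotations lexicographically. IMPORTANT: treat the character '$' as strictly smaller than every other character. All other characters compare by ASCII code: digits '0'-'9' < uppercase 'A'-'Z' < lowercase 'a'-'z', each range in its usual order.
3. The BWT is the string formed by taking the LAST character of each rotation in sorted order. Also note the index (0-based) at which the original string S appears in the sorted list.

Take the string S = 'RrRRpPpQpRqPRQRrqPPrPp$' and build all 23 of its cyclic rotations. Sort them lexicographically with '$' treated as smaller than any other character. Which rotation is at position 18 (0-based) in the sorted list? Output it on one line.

All 23 rotations (rotation i = S[i:]+S[:i]):
  rot[0] = RrRRpPpQpRqPRQRrqPPrPp$
  rot[1] = rRRpPpQpRqPRQRrqPPrPp$R
  rot[2] = RRpPpQpRqPRQRrqPPrPp$Rr
  rot[3] = RpPpQpRqPRQRrqPPrPp$RrR
  rot[4] = pPpQpRqPRQRrqPPrPp$RrRR
  rot[5] = PpQpRqPRQRrqPPrPp$RrRRp
  rot[6] = pQpRqPRQRrqPPrPp$RrRRpP
  rot[7] = QpRqPRQRrqPPrPp$RrRRpPp
  rot[8] = pRqPRQRrqPPrPp$RrRRpPpQ
  rot[9] = RqPRQRrqPPrPp$RrRRpPpQp
  rot[10] = qPRQRrqPPrPp$RrRRpPpQpR
  rot[11] = PRQRrqPPrPp$RrRRpPpQpRq
  rot[12] = RQRrqPPrPp$RrRRpPpQpRqP
  rot[13] = QRrqPPrPp$RrRRpPpQpRqPR
  rot[14] = RrqPPrPp$RrRRpPpQpRqPRQ
  rot[15] = rqPPrPp$RrRRpPpQpRqPRQR
  rot[16] = qPPrPp$RrRRpPpQpRqPRQRr
  rot[17] = PPrPp$RrRRpPpQpRqPRQRrq
  rot[18] = PrPp$RrRRpPpQpRqPRQRrqP
  rot[19] = rPp$RrRRpPpQpRqPRQRrqPP
  rot[20] = Pp$RrRRpPpQpRqPRQRrqPPr
  rot[21] = p$RrRRpPpQpRqPRQRrqPPrP
  rot[22] = $RrRRpPpQpRqPRQRrqPPrPp
Sorted (with $ < everything):
  sorted[0] = $RrRRpPpQpRqPRQRrqPPrPp
  sorted[1] = PPrPp$RrRRpPpQpRqPRQRrq
  sorted[2] = PRQRrqPPrPp$RrRRpPpQpRq
  sorted[3] = Pp$RrRRpPpQpRqPRQRrqPPr
  sorted[4] = PpQpRqPRQRrqPPrPp$RrRRp
  sorted[5] = PrPp$RrRRpPpQpRqPRQRrqP
  sorted[6] = QRrqPPrPp$RrRRpPpQpRqPR
  sorted[7] = QpRqPRQRrqPPrPp$RrRRpPp
  sorted[8] = RQRrqPPrPp$RrRRpPpQpRqP
  sorted[9] = RRpPpQpRqPRQRrqPPrPp$Rr
  sorted[10] = RpPpQpRqPRQRrqPPrPp$RrR
  sorted[11] = RqPRQRrqPPrPp$RrRRpPpQp
  sorted[12] = RrRRpPpQpRqPRQRrqPPrPp$
  sorted[13] = RrqPPrPp$RrRRpPpQpRqPRQ
  sorted[14] = p$RrRRpPpQpRqPRQRrqPPrP
  sorted[15] = pPpQpRqPRQRrqPPrPp$RrRR
  sorted[16] = pQpRqPRQRrqPPrPp$RrRRpP
  sorted[17] = pRqPRQRrqPPrPp$RrRRpPpQ
  sorted[18] = qPPrPp$RrRRpPpQpRqPRQRr
  sorted[19] = qPRQRrqPPrPp$RrRRpPpQpR
  sorted[20] = rPp$RrRRpPpQpRqPRQRrqPP
  sorted[21] = rRRpPpQpRqPRQRrqPPrPp$R
  sorted[22] = rqPPrPp$RrRRpPpQpRqPRQR
sorted[18] = qPPrPp$RrRRpPpQpRqPRQRr

Answer: qPPrPp$RrRRpPpQpRqPRQRr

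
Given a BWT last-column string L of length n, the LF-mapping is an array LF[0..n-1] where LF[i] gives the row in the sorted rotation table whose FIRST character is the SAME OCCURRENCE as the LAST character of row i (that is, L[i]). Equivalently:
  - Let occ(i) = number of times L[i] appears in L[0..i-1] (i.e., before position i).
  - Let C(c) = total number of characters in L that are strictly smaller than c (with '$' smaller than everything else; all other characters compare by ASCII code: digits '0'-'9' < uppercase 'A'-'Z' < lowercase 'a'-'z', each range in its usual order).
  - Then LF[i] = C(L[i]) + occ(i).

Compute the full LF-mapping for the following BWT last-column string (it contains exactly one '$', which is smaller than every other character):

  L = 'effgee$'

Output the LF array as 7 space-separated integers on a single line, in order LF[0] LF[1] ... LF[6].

Char counts: '$':1, 'e':3, 'f':2, 'g':1
C (first-col start): C('$')=0, C('e')=1, C('f')=4, C('g')=6
L[0]='e': occ=0, LF[0]=C('e')+0=1+0=1
L[1]='f': occ=0, LF[1]=C('f')+0=4+0=4
L[2]='f': occ=1, LF[2]=C('f')+1=4+1=5
L[3]='g': occ=0, LF[3]=C('g')+0=6+0=6
L[4]='e': occ=1, LF[4]=C('e')+1=1+1=2
L[5]='e': occ=2, LF[5]=C('e')+2=1+2=3
L[6]='$': occ=0, LF[6]=C('$')+0=0+0=0

Answer: 1 4 5 6 2 3 0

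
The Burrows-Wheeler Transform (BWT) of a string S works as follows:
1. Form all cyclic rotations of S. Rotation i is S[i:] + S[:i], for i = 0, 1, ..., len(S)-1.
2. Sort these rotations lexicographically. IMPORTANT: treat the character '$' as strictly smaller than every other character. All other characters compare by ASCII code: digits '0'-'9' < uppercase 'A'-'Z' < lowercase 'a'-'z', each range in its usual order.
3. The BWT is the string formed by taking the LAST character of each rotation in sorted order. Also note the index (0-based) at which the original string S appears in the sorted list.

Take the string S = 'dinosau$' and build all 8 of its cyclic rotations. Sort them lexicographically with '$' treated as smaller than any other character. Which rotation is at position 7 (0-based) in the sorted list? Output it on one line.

Answer: u$dinosa

Derivation:
All 8 rotations (rotation i = S[i:]+S[:i]):
  rot[0] = dinosau$
  rot[1] = inosau$d
  rot[2] = nosau$di
  rot[3] = osau$din
  rot[4] = sau$dino
  rot[5] = au$dinos
  rot[6] = u$dinosa
  rot[7] = $dinosau
Sorted (with $ < everything):
  sorted[0] = $dinosau
  sorted[1] = au$dinos
  sorted[2] = dinosau$
  sorted[3] = inosau$d
  sorted[4] = nosau$di
  sorted[5] = osau$din
  sorted[6] = sau$dino
  sorted[7] = u$dinosa
sorted[7] = u$dinosa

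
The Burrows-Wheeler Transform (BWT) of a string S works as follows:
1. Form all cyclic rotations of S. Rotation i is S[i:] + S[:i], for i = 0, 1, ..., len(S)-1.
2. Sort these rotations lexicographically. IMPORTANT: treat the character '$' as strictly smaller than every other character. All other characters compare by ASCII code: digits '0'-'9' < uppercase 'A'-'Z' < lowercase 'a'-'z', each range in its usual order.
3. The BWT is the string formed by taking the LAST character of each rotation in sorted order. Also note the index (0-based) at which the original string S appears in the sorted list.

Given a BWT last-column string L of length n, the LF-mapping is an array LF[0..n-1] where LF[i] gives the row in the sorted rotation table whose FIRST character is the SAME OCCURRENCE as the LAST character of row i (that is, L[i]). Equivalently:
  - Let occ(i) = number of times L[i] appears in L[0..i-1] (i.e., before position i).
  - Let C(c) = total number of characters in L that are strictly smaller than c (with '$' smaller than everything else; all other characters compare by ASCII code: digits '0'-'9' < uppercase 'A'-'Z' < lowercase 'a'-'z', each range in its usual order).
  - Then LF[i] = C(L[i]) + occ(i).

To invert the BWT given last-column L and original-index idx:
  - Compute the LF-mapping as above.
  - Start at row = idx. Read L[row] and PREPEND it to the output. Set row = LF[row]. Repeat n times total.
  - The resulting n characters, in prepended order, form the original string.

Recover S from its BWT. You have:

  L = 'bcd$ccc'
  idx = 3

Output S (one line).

Answer: cccdcb$

Derivation:
LF mapping: 1 2 6 0 3 4 5
Walk LF starting at row 3, prepending L[row]:
  step 1: row=3, L[3]='$', prepend. Next row=LF[3]=0
  step 2: row=0, L[0]='b', prepend. Next row=LF[0]=1
  step 3: row=1, L[1]='c', prepend. Next row=LF[1]=2
  step 4: row=2, L[2]='d', prepend. Next row=LF[2]=6
  step 5: row=6, L[6]='c', prepend. Next row=LF[6]=5
  step 6: row=5, L[5]='c', prepend. Next row=LF[5]=4
  step 7: row=4, L[4]='c', prepend. Next row=LF[4]=3
Reversed output: cccdcb$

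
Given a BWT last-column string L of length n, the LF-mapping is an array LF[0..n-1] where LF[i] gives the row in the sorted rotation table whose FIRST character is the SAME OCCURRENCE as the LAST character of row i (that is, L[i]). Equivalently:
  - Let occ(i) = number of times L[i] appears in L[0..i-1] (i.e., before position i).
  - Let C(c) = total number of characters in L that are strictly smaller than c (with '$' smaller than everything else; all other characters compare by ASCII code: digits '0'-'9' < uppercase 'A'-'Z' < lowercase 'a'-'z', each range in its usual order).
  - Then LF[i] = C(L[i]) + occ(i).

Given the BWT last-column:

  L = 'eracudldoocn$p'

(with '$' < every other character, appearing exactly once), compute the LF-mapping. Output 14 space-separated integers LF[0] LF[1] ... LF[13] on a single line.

Answer: 6 12 1 2 13 4 7 5 9 10 3 8 0 11

Derivation:
Char counts: '$':1, 'a':1, 'c':2, 'd':2, 'e':1, 'l':1, 'n':1, 'o':2, 'p':1, 'r':1, 'u':1
C (first-col start): C('$')=0, C('a')=1, C('c')=2, C('d')=4, C('e')=6, C('l')=7, C('n')=8, C('o')=9, C('p')=11, C('r')=12, C('u')=13
L[0]='e': occ=0, LF[0]=C('e')+0=6+0=6
L[1]='r': occ=0, LF[1]=C('r')+0=12+0=12
L[2]='a': occ=0, LF[2]=C('a')+0=1+0=1
L[3]='c': occ=0, LF[3]=C('c')+0=2+0=2
L[4]='u': occ=0, LF[4]=C('u')+0=13+0=13
L[5]='d': occ=0, LF[5]=C('d')+0=4+0=4
L[6]='l': occ=0, LF[6]=C('l')+0=7+0=7
L[7]='d': occ=1, LF[7]=C('d')+1=4+1=5
L[8]='o': occ=0, LF[8]=C('o')+0=9+0=9
L[9]='o': occ=1, LF[9]=C('o')+1=9+1=10
L[10]='c': occ=1, LF[10]=C('c')+1=2+1=3
L[11]='n': occ=0, LF[11]=C('n')+0=8+0=8
L[12]='$': occ=0, LF[12]=C('$')+0=0+0=0
L[13]='p': occ=0, LF[13]=C('p')+0=11+0=11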